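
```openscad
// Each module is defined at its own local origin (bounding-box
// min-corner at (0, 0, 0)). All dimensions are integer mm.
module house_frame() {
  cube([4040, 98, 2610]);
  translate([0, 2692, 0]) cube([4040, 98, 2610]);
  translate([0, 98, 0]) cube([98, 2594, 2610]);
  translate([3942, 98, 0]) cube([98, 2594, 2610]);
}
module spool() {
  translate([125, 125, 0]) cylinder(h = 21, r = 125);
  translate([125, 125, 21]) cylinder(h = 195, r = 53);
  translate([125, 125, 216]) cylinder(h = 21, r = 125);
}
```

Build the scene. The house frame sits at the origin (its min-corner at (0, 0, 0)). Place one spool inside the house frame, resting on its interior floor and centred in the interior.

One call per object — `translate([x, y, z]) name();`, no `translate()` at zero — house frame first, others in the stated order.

house_frame();
translate([1895, 1270, 0]) spool();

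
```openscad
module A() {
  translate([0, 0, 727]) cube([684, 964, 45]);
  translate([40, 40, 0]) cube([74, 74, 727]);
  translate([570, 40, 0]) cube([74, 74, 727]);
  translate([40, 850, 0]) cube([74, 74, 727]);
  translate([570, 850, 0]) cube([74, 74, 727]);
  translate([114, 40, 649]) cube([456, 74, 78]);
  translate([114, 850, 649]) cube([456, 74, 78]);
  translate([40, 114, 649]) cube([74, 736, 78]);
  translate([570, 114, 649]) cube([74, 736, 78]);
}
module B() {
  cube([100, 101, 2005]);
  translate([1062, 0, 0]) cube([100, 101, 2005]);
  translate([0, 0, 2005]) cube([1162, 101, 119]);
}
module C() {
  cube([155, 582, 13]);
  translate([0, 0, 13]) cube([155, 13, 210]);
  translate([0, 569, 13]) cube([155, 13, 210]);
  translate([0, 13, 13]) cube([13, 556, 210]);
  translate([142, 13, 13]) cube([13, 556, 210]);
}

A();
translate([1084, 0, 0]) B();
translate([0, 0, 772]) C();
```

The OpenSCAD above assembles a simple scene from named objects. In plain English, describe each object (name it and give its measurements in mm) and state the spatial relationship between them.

A is a table with a 684×964 mm rectangular top, 45 mm thick, top surface at z = 772 mm, supported by four 74×74 mm square legs, each inset 40 mm from the nearest pair of top edges, running from the floor. Four apron rails, 74 mm thick and 78 mm tall, run between adjacent legs with their top edges flush with the underside of the top and their outer faces flush with the legs' outer faces.

B is a door frame. The clear opening is 962 mm wide and 2005 mm high. Two 100 mm wide jambs, 101 mm deep, stand either side of the opening from the floor to the top of the opening. A 119 mm thick head sits across the top of both jambs, spanning the full outside width of the frame.

C is an open-topped rectangular box: outside dimensions 155×582×223 mm, with a uniform wall and base thickness of 13 mm. The base is a full 155×582 slab on the floor; four walls sit on top of the base. The front and back walls (the −y and +y sides) span the full width; the two side walls fit between them.

The door frame is on the floor beside the table on its +x side. The open box is on top of the table.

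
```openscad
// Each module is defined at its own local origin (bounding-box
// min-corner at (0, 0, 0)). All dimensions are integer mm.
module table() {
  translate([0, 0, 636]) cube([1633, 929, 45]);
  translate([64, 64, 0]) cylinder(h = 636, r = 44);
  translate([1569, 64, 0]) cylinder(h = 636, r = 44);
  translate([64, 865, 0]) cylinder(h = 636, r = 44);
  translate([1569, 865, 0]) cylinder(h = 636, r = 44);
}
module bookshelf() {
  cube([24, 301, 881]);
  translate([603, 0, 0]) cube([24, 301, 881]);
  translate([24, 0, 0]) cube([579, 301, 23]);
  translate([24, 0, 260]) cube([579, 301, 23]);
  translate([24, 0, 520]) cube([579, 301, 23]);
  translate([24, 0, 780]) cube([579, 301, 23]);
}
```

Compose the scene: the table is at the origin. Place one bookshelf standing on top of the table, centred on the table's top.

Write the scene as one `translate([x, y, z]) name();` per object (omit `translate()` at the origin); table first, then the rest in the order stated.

table();
translate([503, 314, 681]) bookshelf();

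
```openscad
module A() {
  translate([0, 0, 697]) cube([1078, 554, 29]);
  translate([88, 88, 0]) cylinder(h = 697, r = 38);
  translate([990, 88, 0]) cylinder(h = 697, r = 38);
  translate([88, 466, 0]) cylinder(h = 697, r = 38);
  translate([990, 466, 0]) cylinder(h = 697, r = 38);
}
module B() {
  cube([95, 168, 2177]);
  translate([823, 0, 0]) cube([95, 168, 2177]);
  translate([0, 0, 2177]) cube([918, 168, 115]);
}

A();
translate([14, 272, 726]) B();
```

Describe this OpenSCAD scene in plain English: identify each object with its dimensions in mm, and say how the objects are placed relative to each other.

A is a table with a 1078×554 mm rectangular top, 29 mm thick, top surface at z = 726 mm, supported by four round legs of 76 mm diameter, each leg's bounding box inset 50 mm from the nearest pair of top edges, running from the floor.

B is a door frame. The clear opening is 728 mm wide and 2177 mm high. Two 95 mm wide jambs, 168 mm deep, stand either side of the opening from the floor to the top of the opening. A 115 mm thick head sits across the top of both jambs, spanning the full outside width of the frame.

The door frame is on top of the table.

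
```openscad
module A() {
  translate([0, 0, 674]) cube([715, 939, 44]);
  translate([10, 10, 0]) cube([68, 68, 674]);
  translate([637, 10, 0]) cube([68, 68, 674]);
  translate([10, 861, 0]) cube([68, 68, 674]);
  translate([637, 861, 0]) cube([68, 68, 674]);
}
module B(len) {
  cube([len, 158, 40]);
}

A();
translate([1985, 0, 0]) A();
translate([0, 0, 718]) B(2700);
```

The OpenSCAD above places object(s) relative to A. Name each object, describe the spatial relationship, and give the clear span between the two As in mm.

A is a table. B is a beam. A beam spans the tops of two tables. The clear span between the two tables is 1270 mm.

Second table starts at x = 1985; first ends at x = 715; clear span = 1985 − 715 = 1270 mm.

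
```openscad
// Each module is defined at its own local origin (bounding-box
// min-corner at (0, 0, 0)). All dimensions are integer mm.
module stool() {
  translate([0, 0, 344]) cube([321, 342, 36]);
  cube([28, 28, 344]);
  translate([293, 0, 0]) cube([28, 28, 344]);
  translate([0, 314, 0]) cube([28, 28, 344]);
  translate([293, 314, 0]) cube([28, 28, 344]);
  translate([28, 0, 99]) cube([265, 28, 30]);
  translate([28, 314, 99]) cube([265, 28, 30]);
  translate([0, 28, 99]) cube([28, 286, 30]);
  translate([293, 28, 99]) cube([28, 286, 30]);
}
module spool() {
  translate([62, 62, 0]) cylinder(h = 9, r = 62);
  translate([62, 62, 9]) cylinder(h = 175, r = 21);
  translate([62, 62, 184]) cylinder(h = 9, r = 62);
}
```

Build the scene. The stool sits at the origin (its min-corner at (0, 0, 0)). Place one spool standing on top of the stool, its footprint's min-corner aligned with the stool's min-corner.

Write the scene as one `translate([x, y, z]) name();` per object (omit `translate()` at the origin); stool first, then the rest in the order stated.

stool();
translate([0, 0, 380]) spool();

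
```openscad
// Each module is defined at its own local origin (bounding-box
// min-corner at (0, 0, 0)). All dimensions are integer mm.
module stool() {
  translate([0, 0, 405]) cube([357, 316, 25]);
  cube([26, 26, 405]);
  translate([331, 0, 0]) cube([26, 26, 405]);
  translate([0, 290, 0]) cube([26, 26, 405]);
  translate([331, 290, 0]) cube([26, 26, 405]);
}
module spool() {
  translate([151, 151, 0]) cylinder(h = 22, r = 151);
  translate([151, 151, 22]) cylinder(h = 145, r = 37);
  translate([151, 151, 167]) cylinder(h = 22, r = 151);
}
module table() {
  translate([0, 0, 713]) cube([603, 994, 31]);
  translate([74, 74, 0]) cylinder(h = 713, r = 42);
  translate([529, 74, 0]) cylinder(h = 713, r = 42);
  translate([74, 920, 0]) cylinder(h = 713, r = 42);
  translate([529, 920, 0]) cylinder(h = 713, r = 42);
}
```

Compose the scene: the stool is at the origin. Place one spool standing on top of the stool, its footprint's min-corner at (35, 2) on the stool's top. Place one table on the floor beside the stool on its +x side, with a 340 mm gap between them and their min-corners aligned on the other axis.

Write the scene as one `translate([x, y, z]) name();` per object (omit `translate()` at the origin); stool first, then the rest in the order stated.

stool();
translate([35, 2, 430]) spool();
translate([697, 0, 0]) table();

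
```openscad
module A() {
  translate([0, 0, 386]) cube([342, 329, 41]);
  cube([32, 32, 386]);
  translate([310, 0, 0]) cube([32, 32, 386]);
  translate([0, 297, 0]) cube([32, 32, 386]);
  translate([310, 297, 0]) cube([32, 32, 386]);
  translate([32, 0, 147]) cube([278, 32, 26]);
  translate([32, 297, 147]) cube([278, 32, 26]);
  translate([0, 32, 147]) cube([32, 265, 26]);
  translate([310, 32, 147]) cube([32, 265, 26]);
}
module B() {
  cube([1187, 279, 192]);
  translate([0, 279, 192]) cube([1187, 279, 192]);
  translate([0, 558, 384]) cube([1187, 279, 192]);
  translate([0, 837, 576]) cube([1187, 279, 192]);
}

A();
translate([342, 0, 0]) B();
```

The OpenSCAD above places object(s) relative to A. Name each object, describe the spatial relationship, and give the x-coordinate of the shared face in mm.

The stool's +x face and the staircase's −x face are both at x = 342 mm.

A is a stool. B is a staircase. The staircase is against the stool's +x side, with their −y faces flush. The x-coordinate of the shared face is 342 mm.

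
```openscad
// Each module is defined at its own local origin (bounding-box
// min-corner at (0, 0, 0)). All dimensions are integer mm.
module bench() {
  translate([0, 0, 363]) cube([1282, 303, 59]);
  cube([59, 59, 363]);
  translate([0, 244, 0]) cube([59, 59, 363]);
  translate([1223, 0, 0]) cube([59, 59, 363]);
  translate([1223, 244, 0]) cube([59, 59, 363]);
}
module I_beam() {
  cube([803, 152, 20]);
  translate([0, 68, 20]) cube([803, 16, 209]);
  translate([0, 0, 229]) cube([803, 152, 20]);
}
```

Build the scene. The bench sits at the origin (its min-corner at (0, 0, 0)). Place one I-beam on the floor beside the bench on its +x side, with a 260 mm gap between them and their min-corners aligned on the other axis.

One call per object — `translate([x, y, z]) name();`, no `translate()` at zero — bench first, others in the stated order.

bench();
translate([1542, 0, 0]) I_beam();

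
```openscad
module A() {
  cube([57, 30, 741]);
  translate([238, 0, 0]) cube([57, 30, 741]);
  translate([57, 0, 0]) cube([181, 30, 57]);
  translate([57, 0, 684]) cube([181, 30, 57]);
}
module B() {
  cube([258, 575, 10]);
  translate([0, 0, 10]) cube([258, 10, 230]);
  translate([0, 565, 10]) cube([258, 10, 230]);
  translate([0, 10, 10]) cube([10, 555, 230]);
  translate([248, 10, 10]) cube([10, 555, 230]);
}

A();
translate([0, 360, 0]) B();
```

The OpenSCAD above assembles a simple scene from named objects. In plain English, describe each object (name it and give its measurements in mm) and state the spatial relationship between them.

A is a rectangular picture frame lying in the x–z plane (depth along y). The opening is 181 mm wide (x) by 627 mm tall (z), surrounded by a border 57 mm wide on all four sides. The frame is 30 mm deep and is made of two full-height vertical stiles with two horizontal rails fitted between them.

B is an open storage box with external size 258×575×240 mm and wall thickness 10 mm (the base is also 10 mm thick). The base covers the whole footprint; the four walls stand on the base, with the y-facing walls full-width and the x-facing walls fitting between their inner faces.

The open box is on the floor beside the picture frame on its +y side.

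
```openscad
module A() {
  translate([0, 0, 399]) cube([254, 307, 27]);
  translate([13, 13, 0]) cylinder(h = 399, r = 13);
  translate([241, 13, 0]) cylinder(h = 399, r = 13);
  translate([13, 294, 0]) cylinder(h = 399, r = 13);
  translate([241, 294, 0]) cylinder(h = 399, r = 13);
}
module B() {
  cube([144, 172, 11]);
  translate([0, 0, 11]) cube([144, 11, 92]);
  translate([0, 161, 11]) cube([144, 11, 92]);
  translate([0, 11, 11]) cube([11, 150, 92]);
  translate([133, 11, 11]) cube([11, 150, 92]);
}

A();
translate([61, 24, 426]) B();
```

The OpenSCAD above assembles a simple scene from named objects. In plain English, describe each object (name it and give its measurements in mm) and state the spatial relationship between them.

A is a four-legged stool. The seat is 254×307 mm, 27 mm thick, top at z = 426 mm. It stands on four round legs, each 26 mm in diameter, from z = 0 to the seat underside, each leg's axis is inset half a diameter from the nearest pair of seat edges (so the leg's bounding box is flush with the corner).

B is an open-topped rectangular box: outside dimensions 144×172×103 mm, with a uniform wall and base thickness of 11 mm. The base is a full 144×172 slab on the floor; four walls sit on top of the base. The front and back walls (the −y and +y sides) span the full width; the two side walls fit between them.

The open box is on top of the stool.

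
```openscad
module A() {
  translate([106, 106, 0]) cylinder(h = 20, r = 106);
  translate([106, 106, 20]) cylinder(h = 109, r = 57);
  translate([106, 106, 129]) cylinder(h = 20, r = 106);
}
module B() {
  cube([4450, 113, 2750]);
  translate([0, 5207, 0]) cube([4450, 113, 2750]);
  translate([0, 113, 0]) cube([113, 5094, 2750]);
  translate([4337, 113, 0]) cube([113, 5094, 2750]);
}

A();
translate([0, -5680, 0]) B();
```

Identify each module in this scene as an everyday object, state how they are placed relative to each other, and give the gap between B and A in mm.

A is a spool. B is a house frame. The house frame is on the floor beside the spool on its −y side. The gap between the house frame and the spool is 360 mm.

The house frame's nearest face is 360 mm from the spool's −y face.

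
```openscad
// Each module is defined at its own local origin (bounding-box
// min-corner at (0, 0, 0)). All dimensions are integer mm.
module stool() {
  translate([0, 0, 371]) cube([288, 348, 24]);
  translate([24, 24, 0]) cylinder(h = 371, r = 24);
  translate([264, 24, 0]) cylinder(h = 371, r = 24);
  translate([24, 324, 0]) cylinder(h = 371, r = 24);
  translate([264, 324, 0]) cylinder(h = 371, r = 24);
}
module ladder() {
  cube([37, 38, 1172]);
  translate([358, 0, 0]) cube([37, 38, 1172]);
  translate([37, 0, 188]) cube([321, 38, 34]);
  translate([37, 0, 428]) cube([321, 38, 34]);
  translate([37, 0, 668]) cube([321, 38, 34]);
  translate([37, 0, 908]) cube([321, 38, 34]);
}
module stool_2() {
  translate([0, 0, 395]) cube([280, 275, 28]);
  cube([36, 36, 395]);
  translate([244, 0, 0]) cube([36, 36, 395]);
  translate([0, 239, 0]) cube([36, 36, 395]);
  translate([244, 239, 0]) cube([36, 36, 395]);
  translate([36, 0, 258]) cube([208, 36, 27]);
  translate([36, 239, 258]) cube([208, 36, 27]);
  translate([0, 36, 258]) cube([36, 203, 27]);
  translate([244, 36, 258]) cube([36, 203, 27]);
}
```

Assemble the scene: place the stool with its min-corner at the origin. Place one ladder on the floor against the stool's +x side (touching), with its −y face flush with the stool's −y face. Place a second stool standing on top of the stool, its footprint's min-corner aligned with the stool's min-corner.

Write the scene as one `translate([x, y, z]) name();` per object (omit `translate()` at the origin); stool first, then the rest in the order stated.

stool();
translate([288, 0, 0]) ladder();
translate([0, 0, 395]) stool_2();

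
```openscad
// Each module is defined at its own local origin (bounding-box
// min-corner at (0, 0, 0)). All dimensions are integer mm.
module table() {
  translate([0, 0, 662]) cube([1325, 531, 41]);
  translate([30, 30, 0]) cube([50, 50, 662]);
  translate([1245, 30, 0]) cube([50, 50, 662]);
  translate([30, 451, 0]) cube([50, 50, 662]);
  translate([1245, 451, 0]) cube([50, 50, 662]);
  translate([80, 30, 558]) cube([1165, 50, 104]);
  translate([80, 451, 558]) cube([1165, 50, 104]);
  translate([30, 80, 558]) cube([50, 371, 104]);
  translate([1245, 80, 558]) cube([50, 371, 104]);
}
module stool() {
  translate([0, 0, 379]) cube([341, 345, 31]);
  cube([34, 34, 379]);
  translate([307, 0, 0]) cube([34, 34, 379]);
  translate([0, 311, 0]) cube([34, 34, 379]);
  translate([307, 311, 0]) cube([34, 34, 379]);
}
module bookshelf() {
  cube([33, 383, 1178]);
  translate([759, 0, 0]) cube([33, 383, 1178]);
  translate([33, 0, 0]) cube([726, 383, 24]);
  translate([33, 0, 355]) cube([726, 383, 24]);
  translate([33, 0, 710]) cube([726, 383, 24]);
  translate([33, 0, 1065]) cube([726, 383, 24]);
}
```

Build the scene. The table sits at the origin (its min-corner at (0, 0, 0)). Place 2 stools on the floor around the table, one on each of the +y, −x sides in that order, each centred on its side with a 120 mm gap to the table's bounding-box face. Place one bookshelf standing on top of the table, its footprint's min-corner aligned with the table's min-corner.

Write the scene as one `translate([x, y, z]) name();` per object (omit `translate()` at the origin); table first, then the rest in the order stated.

table();
translate([492, 651, 0]) stool();
translate([-461, 93, 0]) stool();
translate([0, 0, 703]) bookshelf();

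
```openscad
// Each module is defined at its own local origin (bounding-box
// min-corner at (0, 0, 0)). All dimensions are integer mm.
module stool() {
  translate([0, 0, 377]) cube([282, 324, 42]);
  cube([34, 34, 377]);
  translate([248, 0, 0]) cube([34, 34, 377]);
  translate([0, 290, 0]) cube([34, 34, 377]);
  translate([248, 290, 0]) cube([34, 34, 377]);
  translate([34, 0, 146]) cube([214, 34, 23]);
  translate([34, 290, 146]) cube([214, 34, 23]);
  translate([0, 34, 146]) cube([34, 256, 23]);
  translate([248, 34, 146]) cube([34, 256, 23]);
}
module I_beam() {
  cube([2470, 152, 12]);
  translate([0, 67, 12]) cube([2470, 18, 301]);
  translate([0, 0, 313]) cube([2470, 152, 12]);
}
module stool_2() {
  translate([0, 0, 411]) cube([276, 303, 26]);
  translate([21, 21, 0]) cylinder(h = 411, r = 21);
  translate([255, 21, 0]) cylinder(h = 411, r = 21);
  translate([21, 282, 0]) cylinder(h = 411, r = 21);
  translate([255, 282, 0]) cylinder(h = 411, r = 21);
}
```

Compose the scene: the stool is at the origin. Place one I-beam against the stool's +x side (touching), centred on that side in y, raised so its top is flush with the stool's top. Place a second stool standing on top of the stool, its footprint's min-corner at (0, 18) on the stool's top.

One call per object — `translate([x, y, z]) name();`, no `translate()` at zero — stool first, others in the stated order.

stool();
translate([282, 86, 94]) I_beam();
translate([0, 18, 419]) stool_2();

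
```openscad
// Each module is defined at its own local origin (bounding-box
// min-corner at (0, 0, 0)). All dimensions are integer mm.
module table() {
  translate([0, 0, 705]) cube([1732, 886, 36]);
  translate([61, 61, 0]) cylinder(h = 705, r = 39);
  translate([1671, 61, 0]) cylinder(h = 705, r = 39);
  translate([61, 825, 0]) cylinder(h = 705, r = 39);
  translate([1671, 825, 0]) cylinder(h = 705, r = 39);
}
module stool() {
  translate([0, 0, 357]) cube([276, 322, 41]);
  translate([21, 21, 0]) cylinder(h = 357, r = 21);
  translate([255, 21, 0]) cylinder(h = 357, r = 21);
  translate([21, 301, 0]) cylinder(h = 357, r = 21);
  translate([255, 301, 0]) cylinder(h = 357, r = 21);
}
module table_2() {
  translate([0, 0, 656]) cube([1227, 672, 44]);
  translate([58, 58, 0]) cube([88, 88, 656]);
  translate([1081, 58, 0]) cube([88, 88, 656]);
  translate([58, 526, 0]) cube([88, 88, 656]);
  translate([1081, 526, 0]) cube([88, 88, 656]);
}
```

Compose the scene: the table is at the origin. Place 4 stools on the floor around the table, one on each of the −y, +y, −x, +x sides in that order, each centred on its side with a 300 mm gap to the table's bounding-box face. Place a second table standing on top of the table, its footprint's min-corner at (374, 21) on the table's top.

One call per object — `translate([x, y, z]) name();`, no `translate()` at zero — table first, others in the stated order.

table();
translate([728, -622, 0]) stool();
translate([728, 1186, 0]) stool();
translate([-576, 282, 0]) stool();
translate([2032, 282, 0]) stool();
translate([374, 21, 741]) table_2();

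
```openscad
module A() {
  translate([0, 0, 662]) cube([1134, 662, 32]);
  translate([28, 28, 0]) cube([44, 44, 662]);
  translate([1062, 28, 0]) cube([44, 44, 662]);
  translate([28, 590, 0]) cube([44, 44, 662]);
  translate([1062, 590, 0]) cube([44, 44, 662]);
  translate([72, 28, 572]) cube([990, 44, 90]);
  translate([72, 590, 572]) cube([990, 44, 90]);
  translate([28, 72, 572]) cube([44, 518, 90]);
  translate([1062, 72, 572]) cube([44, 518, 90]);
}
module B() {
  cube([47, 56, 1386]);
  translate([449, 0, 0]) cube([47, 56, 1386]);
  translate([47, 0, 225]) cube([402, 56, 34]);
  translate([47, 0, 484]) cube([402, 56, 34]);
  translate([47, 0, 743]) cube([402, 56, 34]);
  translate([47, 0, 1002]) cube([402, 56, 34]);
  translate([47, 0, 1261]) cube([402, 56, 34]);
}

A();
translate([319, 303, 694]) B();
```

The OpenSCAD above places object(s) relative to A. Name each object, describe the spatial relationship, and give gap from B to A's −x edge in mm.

The ladder's min-x is at 319; the table's min-x is 0; gap = 319 mm.

A is a table. B is a ladder. The ladder is on top of the table, centred. The gap from the ladder to the table's −x edge is 319 mm.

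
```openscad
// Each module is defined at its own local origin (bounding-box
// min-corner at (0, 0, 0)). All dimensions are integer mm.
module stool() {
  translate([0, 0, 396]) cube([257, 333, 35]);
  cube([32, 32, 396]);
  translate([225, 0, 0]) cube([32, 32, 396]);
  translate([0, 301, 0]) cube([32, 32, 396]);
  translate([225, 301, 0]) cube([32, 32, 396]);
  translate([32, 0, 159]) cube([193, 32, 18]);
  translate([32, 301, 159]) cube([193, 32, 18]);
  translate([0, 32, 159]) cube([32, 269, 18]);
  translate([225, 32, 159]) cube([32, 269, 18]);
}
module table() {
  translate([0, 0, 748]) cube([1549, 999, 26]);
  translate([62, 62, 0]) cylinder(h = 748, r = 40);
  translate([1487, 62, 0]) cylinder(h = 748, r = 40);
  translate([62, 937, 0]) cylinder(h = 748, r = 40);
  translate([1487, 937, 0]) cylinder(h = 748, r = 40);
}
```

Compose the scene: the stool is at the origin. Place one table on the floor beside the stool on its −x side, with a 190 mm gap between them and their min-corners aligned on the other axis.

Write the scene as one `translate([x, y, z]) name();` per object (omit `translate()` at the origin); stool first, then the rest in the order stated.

stool();
translate([-1739, 0, 0]) table();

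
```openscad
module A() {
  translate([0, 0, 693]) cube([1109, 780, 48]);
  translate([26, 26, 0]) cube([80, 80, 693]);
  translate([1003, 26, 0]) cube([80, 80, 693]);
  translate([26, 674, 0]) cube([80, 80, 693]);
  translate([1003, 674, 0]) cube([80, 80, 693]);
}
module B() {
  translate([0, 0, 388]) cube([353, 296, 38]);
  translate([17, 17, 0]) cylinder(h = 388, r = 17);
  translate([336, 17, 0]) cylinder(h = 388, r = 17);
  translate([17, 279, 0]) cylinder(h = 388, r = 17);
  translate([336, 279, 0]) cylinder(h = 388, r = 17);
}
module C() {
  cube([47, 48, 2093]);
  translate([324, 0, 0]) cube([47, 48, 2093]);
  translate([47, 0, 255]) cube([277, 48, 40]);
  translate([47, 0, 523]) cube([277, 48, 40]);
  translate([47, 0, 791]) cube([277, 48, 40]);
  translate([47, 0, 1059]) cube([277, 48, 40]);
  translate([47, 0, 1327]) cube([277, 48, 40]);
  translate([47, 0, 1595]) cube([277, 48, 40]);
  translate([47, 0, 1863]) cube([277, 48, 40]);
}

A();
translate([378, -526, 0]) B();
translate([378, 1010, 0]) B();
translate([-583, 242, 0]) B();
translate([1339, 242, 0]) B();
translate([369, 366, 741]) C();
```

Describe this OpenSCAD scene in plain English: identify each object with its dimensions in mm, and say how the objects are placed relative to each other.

A is a table with a 1109×780 mm rectangular top, 48 mm thick, top surface at z = 741 mm, supported by four 80×80 mm square legs, each inset 26 mm from the nearest pair of top edges, running from the floor.

B is a four-legged stool. The seat is 353×296 mm, 38 mm thick, top at z = 426 mm. It stands on four round legs, each 34 mm in diameter, from z = 0 to the seat underside, each leg's axis is inset half a diameter from the nearest pair of seat edges (so the leg's bounding box is flush with the corner).

C is a straight ladder. Two 47×48 mm vertical rails, 2093 mm tall, stand 371 mm apart (outside-to-outside) with their front faces coplanar on the −y side. 7 rungs, each 48 mm deep and 40 mm tall, span between the inner faces of the rails, front faces flush with the rails. The lowest rung's underside is at z = 255 mm and rungs are spaced 268 mm apart (underside to underside).

Four stools sit around the table at the −y, +y, −x, +x sides. The ladder is on top of the table, centred.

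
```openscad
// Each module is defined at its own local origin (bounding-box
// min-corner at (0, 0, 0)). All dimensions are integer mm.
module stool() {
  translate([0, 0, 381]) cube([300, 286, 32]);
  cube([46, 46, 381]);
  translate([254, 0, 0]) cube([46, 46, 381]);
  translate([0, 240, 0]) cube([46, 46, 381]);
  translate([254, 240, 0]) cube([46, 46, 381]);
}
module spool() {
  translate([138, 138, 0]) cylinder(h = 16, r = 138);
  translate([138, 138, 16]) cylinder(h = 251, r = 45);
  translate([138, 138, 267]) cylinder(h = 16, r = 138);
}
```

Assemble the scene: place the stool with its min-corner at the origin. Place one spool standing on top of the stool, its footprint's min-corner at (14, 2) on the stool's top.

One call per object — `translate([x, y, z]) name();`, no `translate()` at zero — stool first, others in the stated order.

stool();
translate([14, 2, 413]) spool();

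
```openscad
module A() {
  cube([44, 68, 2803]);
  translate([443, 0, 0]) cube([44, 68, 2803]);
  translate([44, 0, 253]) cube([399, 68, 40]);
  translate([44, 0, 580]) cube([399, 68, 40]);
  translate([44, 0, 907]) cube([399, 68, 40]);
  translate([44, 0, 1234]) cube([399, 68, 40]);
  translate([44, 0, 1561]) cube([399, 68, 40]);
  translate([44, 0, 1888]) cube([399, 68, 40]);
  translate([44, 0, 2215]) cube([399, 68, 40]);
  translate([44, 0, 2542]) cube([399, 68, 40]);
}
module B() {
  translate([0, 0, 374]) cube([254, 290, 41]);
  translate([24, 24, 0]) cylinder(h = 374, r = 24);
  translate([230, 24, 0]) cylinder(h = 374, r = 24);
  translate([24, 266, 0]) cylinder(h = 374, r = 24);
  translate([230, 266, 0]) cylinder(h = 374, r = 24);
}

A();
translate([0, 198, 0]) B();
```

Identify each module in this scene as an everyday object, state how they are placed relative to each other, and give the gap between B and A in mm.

A is a ladder. B is a stool. The stool is on the floor beside the ladder on its +y side. The gap between the stool and the ladder is 130 mm.

The stool's nearest face is 130 mm from the ladder's +y face.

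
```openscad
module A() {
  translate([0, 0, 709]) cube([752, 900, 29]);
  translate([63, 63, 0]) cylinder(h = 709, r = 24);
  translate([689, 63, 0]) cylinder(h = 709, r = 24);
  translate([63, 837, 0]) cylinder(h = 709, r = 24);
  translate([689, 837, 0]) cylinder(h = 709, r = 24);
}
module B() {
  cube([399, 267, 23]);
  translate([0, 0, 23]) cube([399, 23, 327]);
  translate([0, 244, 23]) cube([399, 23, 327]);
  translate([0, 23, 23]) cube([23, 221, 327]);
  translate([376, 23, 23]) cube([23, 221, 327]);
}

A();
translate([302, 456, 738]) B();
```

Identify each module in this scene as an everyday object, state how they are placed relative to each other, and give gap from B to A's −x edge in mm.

The open box's min-x is at 302; the table's min-x is 0; gap = 302 mm.

A is a table. B is an open box. The open box is on top of the table. The gap from the open box to the table's −x edge is 302 mm.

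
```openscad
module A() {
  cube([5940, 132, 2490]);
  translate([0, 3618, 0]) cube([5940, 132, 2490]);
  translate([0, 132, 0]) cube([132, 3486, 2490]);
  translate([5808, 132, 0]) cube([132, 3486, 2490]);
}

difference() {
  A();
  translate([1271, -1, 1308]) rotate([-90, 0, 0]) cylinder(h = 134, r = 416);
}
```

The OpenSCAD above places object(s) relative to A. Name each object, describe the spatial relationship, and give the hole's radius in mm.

A is a house frame. The house frame has a circular hole through its front wall. The hole's radius is 416 mm.

The subtracted cylinder has r = 416 mm.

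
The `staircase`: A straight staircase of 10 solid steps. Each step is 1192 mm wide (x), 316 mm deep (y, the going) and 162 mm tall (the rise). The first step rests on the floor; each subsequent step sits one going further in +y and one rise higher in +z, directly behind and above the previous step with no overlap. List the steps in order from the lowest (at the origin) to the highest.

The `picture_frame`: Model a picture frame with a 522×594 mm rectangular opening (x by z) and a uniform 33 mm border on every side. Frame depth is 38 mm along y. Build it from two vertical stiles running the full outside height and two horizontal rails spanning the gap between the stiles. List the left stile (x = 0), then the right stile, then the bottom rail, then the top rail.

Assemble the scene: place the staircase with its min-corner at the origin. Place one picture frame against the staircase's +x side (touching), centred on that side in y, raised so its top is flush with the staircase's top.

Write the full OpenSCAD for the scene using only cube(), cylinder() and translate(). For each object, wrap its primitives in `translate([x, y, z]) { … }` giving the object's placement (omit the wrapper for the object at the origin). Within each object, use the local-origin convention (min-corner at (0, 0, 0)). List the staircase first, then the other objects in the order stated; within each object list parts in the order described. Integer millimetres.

cube([1192, 316, 162]);
translate([0, 316, 162]) cube([1192, 316, 162]);
translate([0, 632, 324]) cube([1192, 316, 162]);
translate([0, 948, 486]) cube([1192, 316, 162]);
translate([0, 1264, 648]) cube([1192, 316, 162]);
translate([0, 1580, 810]) cube([1192, 316, 162]);
translate([0, 1896, 972]) cube([1192, 316, 162]);
translate([0, 2212, 1134]) cube([1192, 316, 162]);
translate([0, 2528, 1296]) cube([1192, 316, 162]);
translate([0, 2844, 1458]) cube([1192, 316, 162]);
translate([1192, 1561, 960]) {
  cube([33, 38, 660]);
  translate([555, 0, 0]) cube([33, 38, 660]);
  translate([33, 0, 0]) cube([522, 38, 33]);
  translate([33, 0, 627]) cube([522, 38, 33]);
}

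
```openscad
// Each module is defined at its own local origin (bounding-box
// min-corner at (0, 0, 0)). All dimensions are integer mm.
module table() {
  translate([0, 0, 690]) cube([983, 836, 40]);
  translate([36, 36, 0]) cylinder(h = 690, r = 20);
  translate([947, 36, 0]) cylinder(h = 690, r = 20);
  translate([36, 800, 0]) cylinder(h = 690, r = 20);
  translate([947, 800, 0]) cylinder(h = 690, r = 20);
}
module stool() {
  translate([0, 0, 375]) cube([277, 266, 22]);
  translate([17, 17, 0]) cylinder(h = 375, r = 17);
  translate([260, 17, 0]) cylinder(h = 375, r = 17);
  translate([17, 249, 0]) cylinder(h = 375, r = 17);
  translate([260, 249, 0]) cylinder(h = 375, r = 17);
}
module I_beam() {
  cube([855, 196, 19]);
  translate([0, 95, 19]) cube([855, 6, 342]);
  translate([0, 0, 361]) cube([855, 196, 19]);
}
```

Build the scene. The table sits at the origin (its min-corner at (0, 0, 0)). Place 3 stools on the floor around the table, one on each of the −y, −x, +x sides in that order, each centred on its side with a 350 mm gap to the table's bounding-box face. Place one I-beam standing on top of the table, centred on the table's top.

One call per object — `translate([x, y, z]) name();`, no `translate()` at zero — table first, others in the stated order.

table();
translate([353, -616, 0]) stool();
translate([-627, 285, 0]) stool();
translate([1333, 285, 0]) stool();
translate([64, 320, 730]) I_beam();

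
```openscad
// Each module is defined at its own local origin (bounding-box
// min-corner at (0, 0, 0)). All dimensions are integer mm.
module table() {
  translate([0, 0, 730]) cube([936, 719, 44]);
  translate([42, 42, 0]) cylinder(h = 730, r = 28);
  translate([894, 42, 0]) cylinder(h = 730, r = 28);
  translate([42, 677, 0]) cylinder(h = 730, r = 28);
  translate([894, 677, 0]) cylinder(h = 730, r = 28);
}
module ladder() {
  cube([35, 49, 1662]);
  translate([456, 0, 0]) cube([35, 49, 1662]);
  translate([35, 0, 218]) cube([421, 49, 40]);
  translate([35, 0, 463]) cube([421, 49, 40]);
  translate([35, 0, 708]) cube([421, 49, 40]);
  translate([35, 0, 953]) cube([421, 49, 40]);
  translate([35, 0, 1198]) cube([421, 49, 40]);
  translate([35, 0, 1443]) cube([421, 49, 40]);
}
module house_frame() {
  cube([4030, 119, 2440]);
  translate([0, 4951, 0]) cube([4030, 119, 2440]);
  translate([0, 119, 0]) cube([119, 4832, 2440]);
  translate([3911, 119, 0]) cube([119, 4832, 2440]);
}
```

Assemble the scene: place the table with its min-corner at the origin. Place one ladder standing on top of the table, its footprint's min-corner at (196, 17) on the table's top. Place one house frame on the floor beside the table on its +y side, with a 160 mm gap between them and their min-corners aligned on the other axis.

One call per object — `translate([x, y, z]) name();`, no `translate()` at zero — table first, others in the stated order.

table();
translate([196, 17, 774]) ladder();
translate([0, 879, 0]) house_frame();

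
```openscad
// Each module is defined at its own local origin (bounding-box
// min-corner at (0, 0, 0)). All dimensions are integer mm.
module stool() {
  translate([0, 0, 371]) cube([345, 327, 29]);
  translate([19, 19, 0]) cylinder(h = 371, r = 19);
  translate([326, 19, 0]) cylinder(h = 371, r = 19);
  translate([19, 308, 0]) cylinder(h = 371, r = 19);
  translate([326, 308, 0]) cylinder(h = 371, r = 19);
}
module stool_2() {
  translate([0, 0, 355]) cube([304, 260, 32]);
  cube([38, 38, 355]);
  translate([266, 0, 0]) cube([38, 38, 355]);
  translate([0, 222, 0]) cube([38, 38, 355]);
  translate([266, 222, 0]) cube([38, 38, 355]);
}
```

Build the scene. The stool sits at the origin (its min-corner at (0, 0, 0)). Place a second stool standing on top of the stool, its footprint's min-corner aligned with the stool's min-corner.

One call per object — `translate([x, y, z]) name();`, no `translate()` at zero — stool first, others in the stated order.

stool();
translate([0, 0, 400]) stool_2();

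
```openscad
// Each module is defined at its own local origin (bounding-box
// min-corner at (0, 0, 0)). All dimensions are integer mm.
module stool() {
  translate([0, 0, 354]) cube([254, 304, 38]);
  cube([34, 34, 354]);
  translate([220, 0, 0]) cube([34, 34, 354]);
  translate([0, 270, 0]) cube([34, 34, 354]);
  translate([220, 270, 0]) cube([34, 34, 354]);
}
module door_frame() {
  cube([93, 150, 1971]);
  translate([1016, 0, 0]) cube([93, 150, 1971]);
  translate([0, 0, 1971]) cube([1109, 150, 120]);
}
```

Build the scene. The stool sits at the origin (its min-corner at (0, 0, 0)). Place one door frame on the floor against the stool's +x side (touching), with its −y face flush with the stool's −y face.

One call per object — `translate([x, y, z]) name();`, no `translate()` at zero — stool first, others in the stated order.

stool();
translate([254, 0, 0]) door_frame();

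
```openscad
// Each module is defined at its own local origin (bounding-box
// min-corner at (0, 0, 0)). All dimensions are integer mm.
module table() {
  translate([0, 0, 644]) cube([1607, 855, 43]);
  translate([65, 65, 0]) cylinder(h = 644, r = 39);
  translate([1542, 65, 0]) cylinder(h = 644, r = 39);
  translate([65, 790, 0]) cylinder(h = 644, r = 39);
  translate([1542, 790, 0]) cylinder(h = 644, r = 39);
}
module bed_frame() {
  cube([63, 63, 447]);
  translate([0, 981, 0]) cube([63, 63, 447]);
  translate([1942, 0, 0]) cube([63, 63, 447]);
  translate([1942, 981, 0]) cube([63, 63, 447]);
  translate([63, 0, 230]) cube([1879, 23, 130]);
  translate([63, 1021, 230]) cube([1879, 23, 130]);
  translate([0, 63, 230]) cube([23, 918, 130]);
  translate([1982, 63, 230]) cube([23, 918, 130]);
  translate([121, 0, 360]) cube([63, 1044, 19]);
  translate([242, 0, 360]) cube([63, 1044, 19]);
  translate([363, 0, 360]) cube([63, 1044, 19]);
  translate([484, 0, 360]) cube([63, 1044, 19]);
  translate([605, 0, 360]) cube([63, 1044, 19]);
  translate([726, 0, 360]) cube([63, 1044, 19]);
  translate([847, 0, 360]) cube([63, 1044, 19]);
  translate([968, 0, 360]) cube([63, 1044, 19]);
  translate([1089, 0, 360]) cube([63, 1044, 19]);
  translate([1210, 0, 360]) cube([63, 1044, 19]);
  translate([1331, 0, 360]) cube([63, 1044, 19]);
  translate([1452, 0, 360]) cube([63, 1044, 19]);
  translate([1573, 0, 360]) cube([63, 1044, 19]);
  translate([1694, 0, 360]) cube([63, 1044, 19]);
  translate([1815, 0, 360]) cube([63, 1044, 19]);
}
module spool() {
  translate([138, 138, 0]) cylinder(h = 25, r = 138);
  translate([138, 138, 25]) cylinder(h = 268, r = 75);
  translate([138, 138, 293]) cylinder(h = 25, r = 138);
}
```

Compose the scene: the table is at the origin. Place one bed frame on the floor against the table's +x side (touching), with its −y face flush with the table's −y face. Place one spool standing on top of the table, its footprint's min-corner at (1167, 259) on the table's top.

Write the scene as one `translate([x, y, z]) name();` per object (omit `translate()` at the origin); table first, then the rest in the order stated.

table();
translate([1607, 0, 0]) bed_frame();
translate([1167, 259, 687]) spool();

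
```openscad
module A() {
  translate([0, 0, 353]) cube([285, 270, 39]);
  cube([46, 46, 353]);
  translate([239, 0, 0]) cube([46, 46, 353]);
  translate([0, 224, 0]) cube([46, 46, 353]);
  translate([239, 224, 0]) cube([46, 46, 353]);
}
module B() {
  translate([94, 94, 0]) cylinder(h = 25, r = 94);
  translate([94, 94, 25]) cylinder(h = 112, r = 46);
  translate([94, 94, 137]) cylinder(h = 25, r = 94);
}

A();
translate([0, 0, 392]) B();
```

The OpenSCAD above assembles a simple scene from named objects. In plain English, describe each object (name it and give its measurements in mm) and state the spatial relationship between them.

A is a simple wooden stool: a rectangular seat 285 mm (x) by 270 mm (y), 39 mm thick, top face at z = 392 mm, on four square legs, each 46×46 mm in cross-section. The legs rest on z = 0, each flush with a corner of the seat.

B is a spool: two coaxial disc flanges of radius 94 mm and thickness 25 mm, joined by a core cylinder of radius 46 mm and height 112 mm. The lower flange rests on z = 0 and the three cylinders share a vertical axis.

The spool is on top of the stool.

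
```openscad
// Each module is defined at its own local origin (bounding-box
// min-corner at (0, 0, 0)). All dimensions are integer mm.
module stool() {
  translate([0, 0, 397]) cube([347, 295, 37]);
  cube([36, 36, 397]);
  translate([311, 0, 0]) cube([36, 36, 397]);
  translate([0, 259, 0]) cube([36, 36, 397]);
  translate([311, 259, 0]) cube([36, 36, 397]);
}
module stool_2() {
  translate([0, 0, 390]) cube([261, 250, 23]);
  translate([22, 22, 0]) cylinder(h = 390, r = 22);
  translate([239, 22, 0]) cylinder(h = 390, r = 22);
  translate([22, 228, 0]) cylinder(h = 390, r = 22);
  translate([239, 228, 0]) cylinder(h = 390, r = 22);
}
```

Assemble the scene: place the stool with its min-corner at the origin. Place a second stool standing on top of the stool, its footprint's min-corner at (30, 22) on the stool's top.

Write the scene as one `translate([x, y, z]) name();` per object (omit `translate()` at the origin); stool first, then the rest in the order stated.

stool();
translate([30, 22, 434]) stool_2();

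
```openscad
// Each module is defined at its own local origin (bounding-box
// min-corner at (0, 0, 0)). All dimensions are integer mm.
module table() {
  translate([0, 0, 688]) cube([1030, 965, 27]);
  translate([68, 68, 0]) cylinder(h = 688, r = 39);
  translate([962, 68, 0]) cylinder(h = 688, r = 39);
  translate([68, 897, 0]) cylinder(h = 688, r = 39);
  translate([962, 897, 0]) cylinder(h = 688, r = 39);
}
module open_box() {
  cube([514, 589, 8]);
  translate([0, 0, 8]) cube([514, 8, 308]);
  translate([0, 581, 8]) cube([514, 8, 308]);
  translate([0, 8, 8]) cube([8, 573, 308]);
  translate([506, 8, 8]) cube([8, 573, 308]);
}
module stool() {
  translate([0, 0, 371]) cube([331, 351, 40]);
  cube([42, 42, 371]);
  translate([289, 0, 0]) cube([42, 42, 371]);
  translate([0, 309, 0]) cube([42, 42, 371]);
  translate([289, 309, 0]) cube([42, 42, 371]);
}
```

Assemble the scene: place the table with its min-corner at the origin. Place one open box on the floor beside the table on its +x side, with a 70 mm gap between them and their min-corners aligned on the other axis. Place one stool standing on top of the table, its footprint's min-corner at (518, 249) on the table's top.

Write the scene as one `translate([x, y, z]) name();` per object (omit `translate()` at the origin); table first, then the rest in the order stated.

table();
translate([1100, 0, 0]) open_box();
translate([518, 249, 715]) stool();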